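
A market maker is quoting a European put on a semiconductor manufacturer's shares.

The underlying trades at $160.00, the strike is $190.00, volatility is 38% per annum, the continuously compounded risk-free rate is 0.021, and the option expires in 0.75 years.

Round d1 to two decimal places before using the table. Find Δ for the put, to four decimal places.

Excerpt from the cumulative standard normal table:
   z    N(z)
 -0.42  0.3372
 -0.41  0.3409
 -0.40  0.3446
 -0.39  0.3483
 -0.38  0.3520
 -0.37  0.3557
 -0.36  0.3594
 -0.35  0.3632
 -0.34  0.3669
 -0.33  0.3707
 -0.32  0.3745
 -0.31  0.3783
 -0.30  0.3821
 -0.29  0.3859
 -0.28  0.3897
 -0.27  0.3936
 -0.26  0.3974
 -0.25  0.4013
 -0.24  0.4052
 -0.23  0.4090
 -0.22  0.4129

T = 0.75;  σ√T = 0.3291
d₁ = [ln(160/190) + (0.021 + ½·0.38²)·0.75] / (σ√T) = (-0.1719 + 0.0699) / 0.3291 = -0.3098 ⇒ -0.31
N(d₁) = N(-0.31) = 0.3783
Δ_put = N(d₁) − 1 = 0.3783 − 1 = -0.6217

-0.6217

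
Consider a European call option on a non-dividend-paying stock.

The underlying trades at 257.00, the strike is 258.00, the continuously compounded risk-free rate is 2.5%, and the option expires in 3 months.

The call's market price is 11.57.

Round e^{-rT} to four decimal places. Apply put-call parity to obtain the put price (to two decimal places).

10.97

exp(−rT) = exp(−0.025·0.25) = 0.9938
Put-call parity: C − P = S − K·e^(−rT) = 257 − 258·0.9938 = 257 − 256.4004 = 0.5996
P = C − (C − P) = 11.57 − (0.5996) = 10.9704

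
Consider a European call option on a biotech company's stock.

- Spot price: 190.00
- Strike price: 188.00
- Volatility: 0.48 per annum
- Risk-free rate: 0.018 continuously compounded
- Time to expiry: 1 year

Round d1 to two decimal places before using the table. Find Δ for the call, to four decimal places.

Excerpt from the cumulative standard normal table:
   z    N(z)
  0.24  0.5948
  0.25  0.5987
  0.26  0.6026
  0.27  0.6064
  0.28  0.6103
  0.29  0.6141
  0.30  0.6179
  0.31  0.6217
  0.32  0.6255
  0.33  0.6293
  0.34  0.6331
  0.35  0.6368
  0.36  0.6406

0.6179

σ√T = 0.48·√1 = 0.4800
d₁ = [ln(190/188) + (0.018 + ½·0.48²)·1] / (σ√T) = (0.0106 + 0.1332) / 0.4800 = 0.2995 ⇒ 0.30
N(d₁) = N(0.30) = 0.6179
Δ_call = N(d₁) = 0.6179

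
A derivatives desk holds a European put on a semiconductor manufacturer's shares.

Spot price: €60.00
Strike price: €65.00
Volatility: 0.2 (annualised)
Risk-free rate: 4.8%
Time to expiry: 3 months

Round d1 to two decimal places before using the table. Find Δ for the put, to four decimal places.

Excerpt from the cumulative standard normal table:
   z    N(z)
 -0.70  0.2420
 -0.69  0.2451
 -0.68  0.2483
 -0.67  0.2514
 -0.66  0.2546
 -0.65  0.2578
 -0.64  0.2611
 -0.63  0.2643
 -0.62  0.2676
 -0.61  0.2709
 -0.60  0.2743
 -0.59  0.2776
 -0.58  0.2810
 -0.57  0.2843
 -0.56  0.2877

σ√T = 0.2·√0.25 = 0.1000
ln(S/K) + (r + σ²/2)T = ln(60/65) + (0.048 + 0.2²/2)·0.25 = -0.0800 + 0.0170 = -0.0630
d₁ = -0.0630 / 0.1000 = -0.6304 ≈ -0.63
N(d₁) = N(-0.63) = 0.2643
Δ_put = N(d₁) − 1 = 0.2643 − 1 = -0.7357

-0.7357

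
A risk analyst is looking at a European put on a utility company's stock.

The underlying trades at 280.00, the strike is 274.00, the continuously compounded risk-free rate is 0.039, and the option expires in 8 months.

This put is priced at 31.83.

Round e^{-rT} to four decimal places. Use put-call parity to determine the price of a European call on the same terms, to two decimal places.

e^(−rT) = e^(−0.039·0.6667) = 0.9743
Put-call parity: C − P = S − K·e^(−rT) = 280 − 274·0.9743 = 280 − 266.9582 = 13.0418
C = P + (C − P) = 31.83 + (13.0418) = 44.8718

44.87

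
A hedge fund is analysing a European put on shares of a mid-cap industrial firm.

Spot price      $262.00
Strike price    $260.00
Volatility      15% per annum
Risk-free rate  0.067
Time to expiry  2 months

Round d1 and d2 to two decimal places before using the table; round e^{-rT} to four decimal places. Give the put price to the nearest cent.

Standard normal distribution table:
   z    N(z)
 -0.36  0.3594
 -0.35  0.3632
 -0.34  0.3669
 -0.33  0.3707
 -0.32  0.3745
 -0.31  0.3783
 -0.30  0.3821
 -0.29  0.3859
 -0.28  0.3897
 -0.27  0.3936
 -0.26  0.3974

T = 0.1667;  σ√T = 0.0612
d₁ = [ln(262/260) + (0.067 + ½·0.15²)·0.1667] / (σ√T) = (0.0077 + 0.0130) / 0.0612 = 0.3381 which rounds to 0.34
d₂ = 0.3381 − 0.0612 = 0.2769 which rounds to 0.28
exp(−rT) = exp(−0.067·0.1667) = 0.9889
P = 260·0.9889·N(-0.28) − 262·N(-0.34) = 260·0.9889·0.3897 − 262·0.3669 = 100.1973 − 96.1278 = 4.0695

$4.07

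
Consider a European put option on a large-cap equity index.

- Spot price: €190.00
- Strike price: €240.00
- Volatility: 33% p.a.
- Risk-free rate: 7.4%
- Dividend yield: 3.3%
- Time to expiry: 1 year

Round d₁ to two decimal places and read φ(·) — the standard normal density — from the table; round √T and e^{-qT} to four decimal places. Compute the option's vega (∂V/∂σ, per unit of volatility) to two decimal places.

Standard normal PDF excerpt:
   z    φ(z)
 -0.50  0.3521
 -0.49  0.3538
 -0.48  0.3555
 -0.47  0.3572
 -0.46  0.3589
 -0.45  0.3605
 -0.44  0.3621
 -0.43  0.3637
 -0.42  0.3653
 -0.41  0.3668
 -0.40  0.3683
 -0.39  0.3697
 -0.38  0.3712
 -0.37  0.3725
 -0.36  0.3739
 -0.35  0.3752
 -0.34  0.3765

67.15

T = 1;  σ√T = 0.3300
ln(S/K) + (r − q + σ²/2)T = ln(190/240) + (0.074 − 0.033 + 0.33²/2)·1 = -0.2336 + 0.0955 = -0.1382
d₁ = -0.1382 / 0.3300 = -0.4187 ⇒ -0.42
√T = √1 = 1.0000
φ(d₁) = φ(-0.42) = 0.3653
exp(−qT) = exp(−0.033·1) = 0.9675
vega = S·exp(−qT)·φ(d₁)·√T = 190·0.9675·0.3653·1.0000 = 67.1513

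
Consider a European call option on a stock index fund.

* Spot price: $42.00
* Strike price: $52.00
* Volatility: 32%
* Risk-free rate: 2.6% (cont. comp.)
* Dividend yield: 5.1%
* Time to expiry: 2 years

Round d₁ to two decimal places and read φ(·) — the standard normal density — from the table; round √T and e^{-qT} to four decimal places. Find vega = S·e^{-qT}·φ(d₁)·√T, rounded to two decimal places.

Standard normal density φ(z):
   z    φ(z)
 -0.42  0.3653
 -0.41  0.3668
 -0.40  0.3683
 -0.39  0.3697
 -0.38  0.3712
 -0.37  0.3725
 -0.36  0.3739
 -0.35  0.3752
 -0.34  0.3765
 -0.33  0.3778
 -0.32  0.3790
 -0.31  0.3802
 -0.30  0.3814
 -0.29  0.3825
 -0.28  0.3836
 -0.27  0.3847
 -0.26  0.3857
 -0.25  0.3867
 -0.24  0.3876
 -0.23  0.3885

T = 2;  σ√T = 0.4525
d₁ = [ln(42/52) + (0.026 − 0.051 + 0.32²/2)·2] / 0.4525 = [-0.2136 + 0.0524] / 0.4525 = -0.3561 → -0.36
√T = √2 = 1.4142
φ(d₁) = φ(-0.36) = 0.3739
e^(−qT) = e^(−0.051·2) = 0.9030
vega = S·e^(−qT)·φ(d₁)·√T = 42·0.9030·0.3739·1.4142 = 20.0541
(Call and put vega coincide under Black-Scholes.)

20.05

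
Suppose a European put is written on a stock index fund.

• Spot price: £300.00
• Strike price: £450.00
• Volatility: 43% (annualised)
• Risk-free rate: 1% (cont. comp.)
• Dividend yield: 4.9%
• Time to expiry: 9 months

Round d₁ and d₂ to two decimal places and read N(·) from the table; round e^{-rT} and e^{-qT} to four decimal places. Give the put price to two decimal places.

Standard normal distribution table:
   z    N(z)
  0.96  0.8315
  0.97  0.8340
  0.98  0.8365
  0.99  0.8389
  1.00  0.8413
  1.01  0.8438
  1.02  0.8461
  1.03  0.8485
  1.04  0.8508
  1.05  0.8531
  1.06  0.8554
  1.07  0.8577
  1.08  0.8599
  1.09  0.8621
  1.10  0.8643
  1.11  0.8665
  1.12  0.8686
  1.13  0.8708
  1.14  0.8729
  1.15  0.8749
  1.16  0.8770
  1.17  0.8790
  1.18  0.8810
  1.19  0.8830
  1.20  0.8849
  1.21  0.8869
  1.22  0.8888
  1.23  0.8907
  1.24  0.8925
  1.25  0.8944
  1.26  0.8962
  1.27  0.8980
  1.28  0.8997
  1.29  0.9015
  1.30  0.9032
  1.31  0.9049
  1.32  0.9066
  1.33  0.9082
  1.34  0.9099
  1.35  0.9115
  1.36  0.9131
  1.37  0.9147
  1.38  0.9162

σ√T = 0.43·√0.75 = 0.3724
d₁ = [ln(300/450) + (0.01 − 0.049 + 0.43²/2)·0.75] / 0.3724 = [-0.4055 + 0.0401] / 0.3724 = -0.9812 → -0.98
d₂ = d₁ − σ√T = -0.9812 − 0.3724 = -1.3536 → -1.35
e^(−qT) = e^(−0.049·0.75) = 0.9639;  e^(−rT) = e^(−0.01·0.75) = 0.9925
N(−d₂) = N(1.35) = 0.9115;  N(−d₁) = N(0.98) = 0.8365
P = 450·0.9925·0.9115 − 300·0.9639·0.8365 = 407.0987 − 241.8907 = 165.2080

£165.21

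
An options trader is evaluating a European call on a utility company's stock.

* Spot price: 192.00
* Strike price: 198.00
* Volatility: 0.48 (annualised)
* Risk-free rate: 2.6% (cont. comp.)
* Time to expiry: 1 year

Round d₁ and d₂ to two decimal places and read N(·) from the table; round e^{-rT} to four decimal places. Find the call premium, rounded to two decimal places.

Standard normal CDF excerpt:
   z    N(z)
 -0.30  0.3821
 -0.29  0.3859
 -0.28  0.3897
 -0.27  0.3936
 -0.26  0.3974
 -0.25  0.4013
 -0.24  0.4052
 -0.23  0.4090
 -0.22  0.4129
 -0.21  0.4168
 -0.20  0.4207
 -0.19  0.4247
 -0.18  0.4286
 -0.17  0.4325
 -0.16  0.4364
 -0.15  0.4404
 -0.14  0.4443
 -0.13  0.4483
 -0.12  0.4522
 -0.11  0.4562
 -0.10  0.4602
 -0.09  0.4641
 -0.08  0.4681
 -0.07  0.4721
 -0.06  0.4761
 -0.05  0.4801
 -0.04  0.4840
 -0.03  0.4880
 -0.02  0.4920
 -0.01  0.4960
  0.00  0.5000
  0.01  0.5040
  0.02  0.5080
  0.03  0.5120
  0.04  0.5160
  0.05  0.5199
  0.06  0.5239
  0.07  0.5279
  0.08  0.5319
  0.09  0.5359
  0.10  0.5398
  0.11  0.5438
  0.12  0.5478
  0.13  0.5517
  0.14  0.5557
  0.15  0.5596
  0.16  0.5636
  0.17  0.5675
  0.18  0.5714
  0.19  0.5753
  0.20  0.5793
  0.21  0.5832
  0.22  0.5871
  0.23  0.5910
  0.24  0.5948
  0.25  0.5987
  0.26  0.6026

σ√T = 0.48 × 1.0000 = 0.4800
ln(S/K) + (r + σ²/2)T = ln(192/198) + (0.026 + 0.48²/2)·1 = -0.0308 + 0.1412 = 0.1104
d₁ = 0.1104 / 0.4800 = 0.2301 ≈ 0.23
d₂ = d₁ − σ√T = 0.2301 − 0.4800 = -0.2499 ≈ -0.25
exp(−rT) = exp(−0.026·1) = 0.9743
N(d₁) = N(0.23) = 0.5910;  N(d₂) = N(-0.25) = 0.4013
C = 192·0.5910 − 198·0.9743·0.4013 = 113.4720 − 77.4153 = 36.0567

36.06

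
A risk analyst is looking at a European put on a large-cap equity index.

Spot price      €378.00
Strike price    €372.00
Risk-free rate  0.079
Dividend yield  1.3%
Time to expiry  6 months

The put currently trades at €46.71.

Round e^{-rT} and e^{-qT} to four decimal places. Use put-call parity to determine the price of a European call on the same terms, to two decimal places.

e^(−qT) = e^(−0.013·0.5) = 0.9935;  e^(−rT) = e^(−0.079·0.5) = 0.9613
Put-call parity: C − P = S·e^(−qT) − K·e^(−rT) = 378·0.9935 − 372·0.9613 = 375.5430 − 357.6036 = 17.9394
C = P + (C − P) = 46.71 + (17.9394) = 64.6494

€64.65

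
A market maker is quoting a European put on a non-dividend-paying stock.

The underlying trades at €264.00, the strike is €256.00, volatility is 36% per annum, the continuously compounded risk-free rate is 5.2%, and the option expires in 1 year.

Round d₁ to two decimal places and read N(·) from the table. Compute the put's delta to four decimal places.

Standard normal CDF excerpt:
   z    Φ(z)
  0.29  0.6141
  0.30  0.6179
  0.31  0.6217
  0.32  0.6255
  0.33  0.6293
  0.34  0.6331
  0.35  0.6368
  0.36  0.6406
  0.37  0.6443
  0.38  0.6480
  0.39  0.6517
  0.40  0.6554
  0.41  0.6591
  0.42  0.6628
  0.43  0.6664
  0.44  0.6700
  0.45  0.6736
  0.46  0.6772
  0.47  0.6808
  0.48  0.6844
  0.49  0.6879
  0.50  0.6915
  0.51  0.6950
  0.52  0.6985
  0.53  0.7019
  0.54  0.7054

-0.3409

T = 1;  σ√T = 0.3600
d₁ = [ln(264/256) + (0.052 + ½·0.36²)·1] / (σ√T) = (0.0308 + 0.1168) / 0.3600 = 0.4099 which rounds to 0.41
N(d₁) = N(0.41) = 0.6591
Δ_put = N(d₁) − 1 = 0.6591 − 1 = -0.3409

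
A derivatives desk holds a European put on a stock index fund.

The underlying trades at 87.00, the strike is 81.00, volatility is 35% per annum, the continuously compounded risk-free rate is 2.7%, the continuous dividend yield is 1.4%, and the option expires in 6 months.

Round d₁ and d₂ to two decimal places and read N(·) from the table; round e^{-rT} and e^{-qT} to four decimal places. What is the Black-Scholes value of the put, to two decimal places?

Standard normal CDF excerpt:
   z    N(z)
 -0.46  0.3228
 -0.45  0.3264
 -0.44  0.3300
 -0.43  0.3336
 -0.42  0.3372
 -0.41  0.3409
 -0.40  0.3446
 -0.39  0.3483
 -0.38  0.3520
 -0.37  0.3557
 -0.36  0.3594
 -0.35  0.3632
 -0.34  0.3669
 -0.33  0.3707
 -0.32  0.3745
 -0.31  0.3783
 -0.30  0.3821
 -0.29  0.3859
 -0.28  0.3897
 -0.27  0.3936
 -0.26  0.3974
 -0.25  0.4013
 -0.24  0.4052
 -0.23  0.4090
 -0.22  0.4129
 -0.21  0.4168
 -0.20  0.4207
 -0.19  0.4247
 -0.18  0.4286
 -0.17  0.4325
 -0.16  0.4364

5.43

T = 0.5;  σ√T = 0.2475
d₁ = [ln(87/81) + (0.027 − 0.014 + ½·0.35²)·0.5] / (σ√T) = (0.0715 + 0.0371) / 0.2475 = 0.4387 which rounds to 0.44
d₂ = 0.4387 − 0.2475 = 0.1913 which rounds to 0.19
e^(−qT) = e^(−0.014·0.5) = 0.9930;  e^(−rT) = e^(−0.027·0.5) = 0.9866
P = 81·0.9866·N(-0.19) − 87·0.9930·N(-0.44) = 81·0.9866·0.4247 − 87·0.9930·0.3300 = 33.9397 − 28.5090 = 5.4307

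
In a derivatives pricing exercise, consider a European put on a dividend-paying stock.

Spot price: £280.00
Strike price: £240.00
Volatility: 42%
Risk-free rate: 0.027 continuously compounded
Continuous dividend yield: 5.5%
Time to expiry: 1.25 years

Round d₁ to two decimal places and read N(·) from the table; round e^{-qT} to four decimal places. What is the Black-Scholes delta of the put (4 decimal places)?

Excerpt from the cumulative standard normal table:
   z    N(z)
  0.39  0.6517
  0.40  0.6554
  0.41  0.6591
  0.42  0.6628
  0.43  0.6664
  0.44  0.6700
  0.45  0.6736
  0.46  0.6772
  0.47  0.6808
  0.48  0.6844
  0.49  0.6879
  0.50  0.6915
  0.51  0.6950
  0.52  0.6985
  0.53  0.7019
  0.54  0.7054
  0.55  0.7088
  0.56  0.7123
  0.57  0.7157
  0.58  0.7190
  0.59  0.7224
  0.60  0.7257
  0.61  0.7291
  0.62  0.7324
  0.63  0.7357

σ√T = 0.42 × 1.1180 = 0.4696
d₁ = [ln(280/240) + (0.027 − 0.055 + ½·0.42²)·1.25] / (σ√T) = (0.1542 + 0.0752) / 0.4696 = 0.4885 → 0.49
N(d₁) = N(0.49) = 0.6879
Δ_put = e^(−qT)·(N(d₁) − 1) = 0.9336·(0.6879 − 1) = -0.2914

-0.2914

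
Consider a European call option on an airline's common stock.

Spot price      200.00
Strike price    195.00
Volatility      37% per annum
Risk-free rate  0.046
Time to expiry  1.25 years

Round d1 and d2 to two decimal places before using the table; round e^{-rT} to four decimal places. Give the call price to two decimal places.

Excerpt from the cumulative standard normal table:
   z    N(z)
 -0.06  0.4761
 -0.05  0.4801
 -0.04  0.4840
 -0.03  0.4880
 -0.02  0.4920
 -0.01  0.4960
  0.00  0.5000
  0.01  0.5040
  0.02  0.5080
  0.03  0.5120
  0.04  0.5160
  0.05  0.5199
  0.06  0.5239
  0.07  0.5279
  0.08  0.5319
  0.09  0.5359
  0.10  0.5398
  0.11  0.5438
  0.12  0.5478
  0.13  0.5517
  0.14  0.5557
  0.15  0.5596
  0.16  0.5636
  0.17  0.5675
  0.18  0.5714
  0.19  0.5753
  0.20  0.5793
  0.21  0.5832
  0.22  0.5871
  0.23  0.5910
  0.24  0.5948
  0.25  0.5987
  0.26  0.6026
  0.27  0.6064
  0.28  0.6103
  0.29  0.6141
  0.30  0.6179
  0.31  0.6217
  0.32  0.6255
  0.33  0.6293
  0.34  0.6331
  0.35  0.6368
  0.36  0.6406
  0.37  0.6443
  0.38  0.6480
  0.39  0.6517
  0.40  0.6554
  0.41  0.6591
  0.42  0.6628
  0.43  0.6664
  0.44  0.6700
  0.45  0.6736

40.51

σ√T = 0.37 × 1.1180 = 0.4137
d₁ = [ln(200/195) + (0.046 + 0.37²/2)·1.25] / 0.4137 = [0.0253 + 0.1431] / 0.4137 = 0.4070 ⇒ 0.41
d₂ = d₁ − σ√T = 0.4070 − 0.4137 = -0.0066 ⇒ -0.01
exp(−rT) = exp(−0.046·1.25) = 0.9441
C = 200·N(0.41) − 195·0.9441·N(-0.01) = 200·0.6591 − 195·0.9441·0.4960 = 131.8200 − 91.3134 = 40.5066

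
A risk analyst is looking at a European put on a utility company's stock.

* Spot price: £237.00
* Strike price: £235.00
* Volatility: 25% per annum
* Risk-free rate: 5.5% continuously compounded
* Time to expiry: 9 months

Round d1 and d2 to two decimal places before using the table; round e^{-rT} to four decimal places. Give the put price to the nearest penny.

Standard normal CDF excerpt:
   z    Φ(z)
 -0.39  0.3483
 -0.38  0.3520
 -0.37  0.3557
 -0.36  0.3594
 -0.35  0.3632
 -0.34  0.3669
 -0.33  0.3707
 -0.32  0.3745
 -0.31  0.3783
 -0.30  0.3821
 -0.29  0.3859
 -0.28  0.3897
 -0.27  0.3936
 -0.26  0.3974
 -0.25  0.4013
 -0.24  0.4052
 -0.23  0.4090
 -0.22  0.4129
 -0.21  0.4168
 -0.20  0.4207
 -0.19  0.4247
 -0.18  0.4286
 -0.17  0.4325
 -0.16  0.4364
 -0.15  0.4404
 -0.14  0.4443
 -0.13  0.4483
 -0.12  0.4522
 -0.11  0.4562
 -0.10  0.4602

£15.02

T = 0.75;  σ√T = 0.2165
d₁ = [ln(237/235) + (0.055 + 0.25²/2)·0.75] / 0.2165 = [0.0085 + 0.0647] / 0.2165 = 0.3379 → 0.34
d₂ = d₁ − σ√T = 0.3379 − 0.2165 = 0.1214 → 0.12
e^(−rT) = e^(−0.055·0.75) = 0.9596
P = 235·0.9596·N(-0.12) − 237·N(-0.34) = 235·0.9596·0.4522 − 237·0.3669 = 101.9738 − 86.9553 = 15.0185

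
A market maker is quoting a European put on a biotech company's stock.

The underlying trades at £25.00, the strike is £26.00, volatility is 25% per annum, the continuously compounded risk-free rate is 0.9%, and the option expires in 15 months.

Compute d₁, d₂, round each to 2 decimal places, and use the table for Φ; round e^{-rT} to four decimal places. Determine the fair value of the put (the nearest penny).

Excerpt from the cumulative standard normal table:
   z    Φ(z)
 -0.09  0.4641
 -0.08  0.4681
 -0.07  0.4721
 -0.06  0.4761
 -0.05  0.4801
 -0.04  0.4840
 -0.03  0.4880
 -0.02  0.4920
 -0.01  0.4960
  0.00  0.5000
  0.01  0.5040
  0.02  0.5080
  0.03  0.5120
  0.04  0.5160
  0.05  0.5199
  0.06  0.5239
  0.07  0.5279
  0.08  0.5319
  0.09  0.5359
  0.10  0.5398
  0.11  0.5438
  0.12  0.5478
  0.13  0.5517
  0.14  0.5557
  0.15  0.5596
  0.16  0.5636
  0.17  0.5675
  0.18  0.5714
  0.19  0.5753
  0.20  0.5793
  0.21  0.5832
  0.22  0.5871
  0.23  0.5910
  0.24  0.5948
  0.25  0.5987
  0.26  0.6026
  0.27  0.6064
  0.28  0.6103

£3.19

σ√T = 0.25 × 1.1180 = 0.2795
d₁ = [ln(25/26) + (0.009 + ½·0.25²)·1.25] / (σ√T) = (-0.0392 + 0.0503) / 0.2795 = 0.0397 which rounds to 0.04
d₂ = 0.0397 − 0.2795 = -0.2398 which rounds to -0.24
e^(−rT) = e^(−0.009·1.25) = 0.9888
N(−d₂) = N(0.24) = 0.5948;  N(−d₁) = N(-0.04) = 0.4840
P = 26·0.9888·0.5948 − 25·0.4840 = 15.2916 − 12.1000 = 3.1916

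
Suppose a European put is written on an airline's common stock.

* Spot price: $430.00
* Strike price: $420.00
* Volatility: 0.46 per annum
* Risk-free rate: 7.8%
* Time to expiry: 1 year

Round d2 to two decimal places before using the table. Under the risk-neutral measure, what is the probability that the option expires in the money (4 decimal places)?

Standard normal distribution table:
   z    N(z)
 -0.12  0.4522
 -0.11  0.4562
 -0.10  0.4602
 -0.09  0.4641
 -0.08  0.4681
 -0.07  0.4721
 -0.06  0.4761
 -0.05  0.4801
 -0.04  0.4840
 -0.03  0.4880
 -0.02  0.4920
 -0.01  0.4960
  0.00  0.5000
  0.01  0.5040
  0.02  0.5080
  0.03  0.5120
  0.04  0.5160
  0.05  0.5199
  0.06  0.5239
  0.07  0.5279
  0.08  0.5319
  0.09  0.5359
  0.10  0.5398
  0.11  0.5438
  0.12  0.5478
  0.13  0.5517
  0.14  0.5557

0.5040

σ√T = 0.46 × 1.0000 = 0.4600
d₁ = [ln(430/420) + (0.078 + 0.46²/2)·1] / 0.4600 = [0.0235 + 0.1838] / 0.4600 = 0.4507 ⇒ 0.45
d₂ = d₁ − σ√T = 0.4507 − 0.4600 = -0.0093 ⇒ -0.01
Pr(exercise) under Q = N(−d₂) = N(0.01) = 0.5040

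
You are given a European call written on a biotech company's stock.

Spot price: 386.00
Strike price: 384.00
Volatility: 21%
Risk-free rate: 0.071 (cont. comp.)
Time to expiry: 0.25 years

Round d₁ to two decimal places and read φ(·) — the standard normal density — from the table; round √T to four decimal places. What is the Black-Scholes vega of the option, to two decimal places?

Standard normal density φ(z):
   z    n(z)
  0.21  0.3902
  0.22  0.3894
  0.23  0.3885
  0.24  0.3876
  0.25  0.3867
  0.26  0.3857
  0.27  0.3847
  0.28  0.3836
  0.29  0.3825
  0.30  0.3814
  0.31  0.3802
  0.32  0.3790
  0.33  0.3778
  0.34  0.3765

74.25

σ√T = 0.21 × 0.5000 = 0.1050
d₁ = [ln(386/384) + (0.071 + 0.21²/2)·0.25] / 0.1050 = [0.0052 + 0.0233] / 0.1050 = 0.2710 → 0.27
√T = √0.25 = 0.5000
φ(d₁) = φ(0.27) = 0.3847
vega = S·φ(d₁)·√T = 386·0.3847·0.5000 = 74.2471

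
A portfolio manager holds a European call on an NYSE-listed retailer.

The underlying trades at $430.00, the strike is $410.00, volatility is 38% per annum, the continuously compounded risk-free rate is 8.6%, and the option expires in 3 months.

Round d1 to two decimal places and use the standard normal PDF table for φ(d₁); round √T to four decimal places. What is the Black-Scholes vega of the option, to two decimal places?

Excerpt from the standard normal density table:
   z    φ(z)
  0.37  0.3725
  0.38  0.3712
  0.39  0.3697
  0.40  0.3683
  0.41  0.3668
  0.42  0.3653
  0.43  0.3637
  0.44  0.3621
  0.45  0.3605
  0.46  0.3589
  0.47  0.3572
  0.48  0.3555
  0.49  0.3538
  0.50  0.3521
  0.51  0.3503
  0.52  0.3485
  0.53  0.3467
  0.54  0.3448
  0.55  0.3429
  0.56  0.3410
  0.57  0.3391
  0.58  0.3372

T = 0.25;  σ√T = 0.1900
ln(S/K) + (r + σ²/2)T = ln(430/410) + (0.086 + 0.38²/2)·0.25 = 0.0476 + 0.0396 = 0.0872
d₁ = 0.0872 / 0.1900 = 0.4588 → 0.46
√T = √0.25 = 0.5000
φ(d₁) = φ(0.46) = 0.3589
vega = S·φ(d₁)·√T = 430·0.3589·0.5000 = 77.1635

77.16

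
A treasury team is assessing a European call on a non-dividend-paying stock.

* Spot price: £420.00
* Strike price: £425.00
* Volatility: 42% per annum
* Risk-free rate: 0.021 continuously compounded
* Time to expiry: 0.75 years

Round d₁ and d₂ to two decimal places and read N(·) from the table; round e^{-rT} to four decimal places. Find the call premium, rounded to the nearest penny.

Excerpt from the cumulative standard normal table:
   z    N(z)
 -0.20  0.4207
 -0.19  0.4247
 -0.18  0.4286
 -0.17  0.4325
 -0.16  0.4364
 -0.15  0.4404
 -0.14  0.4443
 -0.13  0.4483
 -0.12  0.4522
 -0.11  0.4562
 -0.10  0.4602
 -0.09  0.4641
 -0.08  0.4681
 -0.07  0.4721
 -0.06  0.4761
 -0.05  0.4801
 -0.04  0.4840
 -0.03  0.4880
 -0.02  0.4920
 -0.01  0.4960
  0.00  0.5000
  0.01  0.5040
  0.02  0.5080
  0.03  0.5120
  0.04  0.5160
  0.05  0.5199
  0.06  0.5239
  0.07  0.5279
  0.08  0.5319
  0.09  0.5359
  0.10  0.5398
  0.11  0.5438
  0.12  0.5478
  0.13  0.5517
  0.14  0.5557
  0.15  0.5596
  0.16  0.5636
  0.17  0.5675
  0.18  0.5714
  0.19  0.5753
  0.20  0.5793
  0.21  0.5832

T = 0.75;  σ√T = 0.3637
d₁ = [ln(420/425) + (0.021 + 0.42²/2)·0.75] / 0.3637 = [-0.0118 + 0.0819] / 0.3637 = 0.1926 which rounds to 0.19
d₂ = d₁ − σ√T = 0.1926 − 0.3637 = -0.1711 which rounds to -0.17
e^(−rT) = e^(−0.021·0.75) = 0.9844
N(d₁) = N(0.19) = 0.5753;  N(d₂) = N(-0.17) = 0.4325
C = 420·0.5753 − 425·0.9844·0.4325 = 241.6260 − 180.9450 = 60.6810

£60.68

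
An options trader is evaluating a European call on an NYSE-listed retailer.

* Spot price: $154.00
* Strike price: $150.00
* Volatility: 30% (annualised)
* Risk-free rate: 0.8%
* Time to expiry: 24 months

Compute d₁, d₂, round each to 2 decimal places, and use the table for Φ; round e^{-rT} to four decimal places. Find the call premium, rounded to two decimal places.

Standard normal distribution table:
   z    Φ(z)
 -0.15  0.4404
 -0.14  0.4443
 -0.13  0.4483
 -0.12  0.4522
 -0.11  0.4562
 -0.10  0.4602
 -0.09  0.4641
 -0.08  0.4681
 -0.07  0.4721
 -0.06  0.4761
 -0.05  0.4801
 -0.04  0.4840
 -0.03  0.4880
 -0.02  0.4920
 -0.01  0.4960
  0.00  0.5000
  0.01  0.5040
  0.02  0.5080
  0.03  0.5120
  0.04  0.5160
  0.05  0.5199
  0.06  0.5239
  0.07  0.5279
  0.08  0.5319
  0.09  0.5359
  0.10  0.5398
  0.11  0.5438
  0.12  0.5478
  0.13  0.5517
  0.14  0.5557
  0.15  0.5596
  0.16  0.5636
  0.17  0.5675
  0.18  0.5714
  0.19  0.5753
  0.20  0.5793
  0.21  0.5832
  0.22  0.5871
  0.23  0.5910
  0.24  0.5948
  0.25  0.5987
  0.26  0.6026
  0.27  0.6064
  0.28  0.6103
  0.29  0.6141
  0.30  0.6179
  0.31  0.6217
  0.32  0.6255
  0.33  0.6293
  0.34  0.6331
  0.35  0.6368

$28.40

T = 2;  σ√T = 0.4243
ln(S/K) + (r + σ²/2)T = ln(154/150) + (0.008 + 0.3²/2)·2 = 0.0263 + 0.1060 = 0.1323
d₁ = 0.1323 / 0.4243 = 0.3119 which rounds to 0.31
d₂ = d₁ − σ√T = 0.3119 − 0.4243 = -0.1124 which rounds to -0.11
e^(−rT) = e^(−0.008·2) = 0.9841
C = 154·N(0.31) − 150·0.9841·N(-0.11) = 154·0.6217 − 150·0.9841·0.4562 = 95.7418 − 67.3420 = 28.3998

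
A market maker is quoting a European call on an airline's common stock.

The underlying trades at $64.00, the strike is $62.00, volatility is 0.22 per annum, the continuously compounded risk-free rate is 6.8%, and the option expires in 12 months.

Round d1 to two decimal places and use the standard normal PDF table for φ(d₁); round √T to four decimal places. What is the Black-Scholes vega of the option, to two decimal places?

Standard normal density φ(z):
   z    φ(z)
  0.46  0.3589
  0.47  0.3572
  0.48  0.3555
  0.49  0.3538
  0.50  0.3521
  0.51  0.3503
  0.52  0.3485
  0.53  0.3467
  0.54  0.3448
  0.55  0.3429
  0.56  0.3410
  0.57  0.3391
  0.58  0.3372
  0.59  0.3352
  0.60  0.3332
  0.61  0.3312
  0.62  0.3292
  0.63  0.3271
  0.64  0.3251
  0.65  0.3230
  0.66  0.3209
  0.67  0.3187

21.82

σ√T = 0.22 × 1.0000 = 0.2200
ln(S/K) + (r + σ²/2)T = ln(64/62) + (0.068 + 0.22²/2)·1 = 0.0317 + 0.0922 = 0.1239
d₁ = 0.1239 / 0.2200 = 0.5634 which rounds to 0.56
√T = √1 = 1.0000
φ(d₁) = φ(0.56) = 0.3410
vega = S·φ(d₁)·√T = 64·0.3410·1.0000 = 21.8240
(The put has the same vega.)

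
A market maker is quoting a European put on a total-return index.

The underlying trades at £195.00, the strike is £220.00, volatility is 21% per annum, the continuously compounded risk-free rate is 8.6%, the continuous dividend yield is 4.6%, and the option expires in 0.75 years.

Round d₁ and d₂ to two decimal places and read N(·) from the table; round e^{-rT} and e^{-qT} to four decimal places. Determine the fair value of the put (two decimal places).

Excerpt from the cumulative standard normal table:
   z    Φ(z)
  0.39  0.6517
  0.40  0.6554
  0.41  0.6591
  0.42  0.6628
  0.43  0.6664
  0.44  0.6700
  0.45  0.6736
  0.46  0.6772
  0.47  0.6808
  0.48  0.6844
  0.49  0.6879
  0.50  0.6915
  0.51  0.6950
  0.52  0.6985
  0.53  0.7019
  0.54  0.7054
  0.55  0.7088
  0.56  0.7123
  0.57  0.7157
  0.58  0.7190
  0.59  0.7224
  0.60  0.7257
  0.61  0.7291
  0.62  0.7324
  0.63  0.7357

σ√T = 0.21·√0.75 = 0.1819
d₁ = [ln(195/220) + (0.086 − 0.046 + 0.21²/2)·0.75] / 0.1819 = [-0.1206 + 0.0465] / 0.1819 = -0.4074 which rounds to -0.41
d₂ = d₁ − σ√T = -0.4074 − 0.1819 = -0.5893 which rounds to -0.59
exp(−qT) = exp(−0.046·0.75) = 0.9661;  exp(−rT) = exp(−0.086·0.75) = 0.9375
N(−d₂) = N(0.59) = 0.7224;  N(−d₁) = N(0.41) = 0.6591
P = 220·0.9375·0.7224 − 195·0.9661·0.6591 = 148.9950 − 124.1675 = 24.8275

£24.83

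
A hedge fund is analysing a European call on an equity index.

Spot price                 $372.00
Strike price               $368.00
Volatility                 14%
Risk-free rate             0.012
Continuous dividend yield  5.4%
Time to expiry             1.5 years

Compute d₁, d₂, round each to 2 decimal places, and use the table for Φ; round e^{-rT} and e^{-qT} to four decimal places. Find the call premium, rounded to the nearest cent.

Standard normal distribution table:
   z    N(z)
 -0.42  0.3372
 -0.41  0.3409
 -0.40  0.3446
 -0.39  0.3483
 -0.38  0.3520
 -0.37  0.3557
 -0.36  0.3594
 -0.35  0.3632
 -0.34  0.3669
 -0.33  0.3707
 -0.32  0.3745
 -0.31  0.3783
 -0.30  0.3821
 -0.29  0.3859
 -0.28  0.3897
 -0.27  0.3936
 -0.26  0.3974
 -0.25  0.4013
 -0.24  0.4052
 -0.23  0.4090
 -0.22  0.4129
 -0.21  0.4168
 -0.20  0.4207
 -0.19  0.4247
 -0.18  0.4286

σ√T = 0.14·√1.5 = 0.1715
d₁ = [ln(372/368) + (0.012 − 0.054 + ½·0.14²)·1.5] / (σ√T) = (0.0108 − 0.0483) / 0.1715 = -0.2186 → -0.22
d₂ = -0.2186 − 0.1715 = -0.3901 → -0.39
exp(−qT) = exp(−0.054·1.5) = 0.9222;  exp(−rT) = exp(−0.012·1.5) = 0.9822
N(d₁) = N(-0.22) = 0.4129;  N(d₂) = N(-0.39) = 0.3483
C = 372·0.9222·0.4129 − 368·0.9822·0.3483 = 141.6488 − 125.8929 = 15.7559

$15.76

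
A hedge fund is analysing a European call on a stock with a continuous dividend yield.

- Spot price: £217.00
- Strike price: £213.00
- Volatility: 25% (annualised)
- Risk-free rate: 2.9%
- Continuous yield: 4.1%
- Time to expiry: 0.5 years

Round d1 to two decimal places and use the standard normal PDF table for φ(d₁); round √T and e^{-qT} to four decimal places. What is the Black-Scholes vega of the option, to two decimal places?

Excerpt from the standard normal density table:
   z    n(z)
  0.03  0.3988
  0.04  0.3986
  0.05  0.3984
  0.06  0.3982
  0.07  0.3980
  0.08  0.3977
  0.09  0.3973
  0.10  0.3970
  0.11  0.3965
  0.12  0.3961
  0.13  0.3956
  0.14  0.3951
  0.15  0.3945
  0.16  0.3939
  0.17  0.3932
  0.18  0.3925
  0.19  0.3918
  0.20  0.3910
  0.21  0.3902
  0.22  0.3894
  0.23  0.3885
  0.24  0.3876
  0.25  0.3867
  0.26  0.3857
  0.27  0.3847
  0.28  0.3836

59.21

T = 0.5;  σ√T = 0.1768
d₁ = [ln(217/213) + (0.029 − 0.041 + 0.25²/2)·0.5] / 0.1768 = [0.0186 + 0.0096] / 0.1768 = 0.1597 → 0.16
√T = √0.5 = 0.7071
φ(d₁) = φ(0.16) = 0.3939
e^(−qT) = e^(−0.041·0.5) = 0.9797
vega = S·e^(−qT)·φ(d₁)·√T = 217·0.9797·0.3939·0.7071 = 59.2134
(Vega is the same for a European call and put with the same parameters.)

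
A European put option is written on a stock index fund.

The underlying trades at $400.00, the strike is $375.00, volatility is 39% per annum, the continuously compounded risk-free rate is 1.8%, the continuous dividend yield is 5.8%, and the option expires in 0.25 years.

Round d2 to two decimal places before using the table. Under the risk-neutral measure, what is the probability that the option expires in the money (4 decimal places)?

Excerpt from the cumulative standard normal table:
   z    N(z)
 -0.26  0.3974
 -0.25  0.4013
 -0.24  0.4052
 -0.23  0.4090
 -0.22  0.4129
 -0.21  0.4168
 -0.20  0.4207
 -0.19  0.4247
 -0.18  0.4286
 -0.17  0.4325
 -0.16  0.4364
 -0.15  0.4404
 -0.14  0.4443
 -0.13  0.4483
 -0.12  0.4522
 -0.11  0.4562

T = 0.25;  σ√T = 0.1950
d₁ = [ln(400/375) + (0.018 − 0.058 + 0.39²/2)·0.25] / 0.1950 = [0.0645 + 0.0090] / 0.1950 = 0.3772 ⇒ 0.38
d₂ = d₁ − σ√T = 0.3772 − 0.1950 = 0.1822 ⇒ 0.18
Risk-neutral Pr[S_T < K] = N(−d₂) = N(-0.18) = 0.4286

0.4286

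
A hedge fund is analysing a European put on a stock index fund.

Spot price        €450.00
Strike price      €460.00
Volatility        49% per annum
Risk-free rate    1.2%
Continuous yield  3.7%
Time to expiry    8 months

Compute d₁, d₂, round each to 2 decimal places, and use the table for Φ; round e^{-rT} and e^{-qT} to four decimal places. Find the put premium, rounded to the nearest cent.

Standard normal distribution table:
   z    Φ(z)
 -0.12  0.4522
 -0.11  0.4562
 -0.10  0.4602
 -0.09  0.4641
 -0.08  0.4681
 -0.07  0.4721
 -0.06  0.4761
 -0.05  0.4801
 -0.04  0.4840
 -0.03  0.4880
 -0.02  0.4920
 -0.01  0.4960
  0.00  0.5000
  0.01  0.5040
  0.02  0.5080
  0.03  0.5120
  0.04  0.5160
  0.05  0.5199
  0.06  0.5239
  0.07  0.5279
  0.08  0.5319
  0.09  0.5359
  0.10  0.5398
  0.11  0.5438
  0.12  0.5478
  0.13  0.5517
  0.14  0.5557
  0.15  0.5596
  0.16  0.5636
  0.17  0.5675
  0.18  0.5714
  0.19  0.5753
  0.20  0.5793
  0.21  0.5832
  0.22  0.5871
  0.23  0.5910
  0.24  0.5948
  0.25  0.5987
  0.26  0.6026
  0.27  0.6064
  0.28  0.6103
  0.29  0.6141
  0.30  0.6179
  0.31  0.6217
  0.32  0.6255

σ√T = 0.49 × 0.8165 = 0.4001
d₁ = [ln(450/460) + (0.012 − 0.037 + 0.49²/2)·0.6667] / 0.4001 = [-0.0220 + 0.0634] / 0.4001 = 0.1034 ⇒ 0.10
d₂ = d₁ − σ√T = 0.1034 − 0.4001 = -0.2966 ⇒ -0.30
exp(−qT) = exp(−0.037·0.6667) = 0.9756;  exp(−rT) = exp(−0.012·0.6667) = 0.9920
N(−d₂) = N(0.30) = 0.6179;  N(−d₁) = N(-0.10) = 0.4602
P = 460·0.9920·0.6179 − 450·0.9756·0.4602 = 281.9601 − 202.0370 = 79.9231

€79.92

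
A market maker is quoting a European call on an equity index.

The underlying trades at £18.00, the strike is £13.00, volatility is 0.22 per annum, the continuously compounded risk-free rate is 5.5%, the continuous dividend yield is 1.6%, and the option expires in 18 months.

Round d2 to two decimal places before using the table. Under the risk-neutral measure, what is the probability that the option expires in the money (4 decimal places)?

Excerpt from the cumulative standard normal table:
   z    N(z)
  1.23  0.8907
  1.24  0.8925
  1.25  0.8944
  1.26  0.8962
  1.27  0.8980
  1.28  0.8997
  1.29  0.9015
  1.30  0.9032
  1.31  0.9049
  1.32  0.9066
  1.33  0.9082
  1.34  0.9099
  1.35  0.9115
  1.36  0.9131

0.9015

σ√T = 0.22·√1.5 = 0.2694
d₁ = [ln(18/13) + (0.055 − 0.016 + 0.22²/2)·1.5] / 0.2694 = [0.3254 + 0.0948] / 0.2694 = 1.5596 ≈ 1.56
d₂ = d₁ − σ√T = 1.5596 − 0.2694 = 1.2901 ≈ 1.29
Risk-neutral Pr[S_T > K] = N(d₂) = N(1.29) = 0.9015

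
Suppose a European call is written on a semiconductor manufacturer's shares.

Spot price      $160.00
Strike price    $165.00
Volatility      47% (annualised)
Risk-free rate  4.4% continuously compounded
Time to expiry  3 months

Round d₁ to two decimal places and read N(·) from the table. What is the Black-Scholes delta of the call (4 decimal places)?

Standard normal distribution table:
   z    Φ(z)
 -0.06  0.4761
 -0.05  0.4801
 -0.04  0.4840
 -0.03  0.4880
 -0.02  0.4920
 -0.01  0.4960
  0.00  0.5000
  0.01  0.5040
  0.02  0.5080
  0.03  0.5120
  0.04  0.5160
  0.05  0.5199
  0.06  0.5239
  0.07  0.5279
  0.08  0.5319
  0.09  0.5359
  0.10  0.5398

0.5120

T = 0.25;  σ√T = 0.2350
d₁ = [ln(160/165) + (0.044 + ½·0.47²)·0.25] / (σ√T) = (-0.0308 + 0.0386) / 0.2350 = 0.0334 ⇒ 0.03
N(d₁) = N(0.03) = 0.5120
Δ_call = N(d₁) = 0.5120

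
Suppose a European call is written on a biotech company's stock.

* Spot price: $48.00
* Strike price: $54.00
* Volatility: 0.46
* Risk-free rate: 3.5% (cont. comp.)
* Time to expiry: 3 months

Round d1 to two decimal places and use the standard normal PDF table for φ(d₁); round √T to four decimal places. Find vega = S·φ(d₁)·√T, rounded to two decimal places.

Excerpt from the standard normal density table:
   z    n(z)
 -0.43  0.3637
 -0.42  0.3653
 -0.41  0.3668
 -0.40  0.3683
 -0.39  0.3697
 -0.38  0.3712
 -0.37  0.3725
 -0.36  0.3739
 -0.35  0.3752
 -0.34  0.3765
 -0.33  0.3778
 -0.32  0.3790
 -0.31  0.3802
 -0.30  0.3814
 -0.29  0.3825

8.97

T = 0.25;  σ√T = 0.2300
d₁ = [ln(48/54) + (0.035 + 0.46²/2)·0.25] / 0.2300 = [-0.1178 + 0.0352] / 0.2300 = -0.3591 which rounds to -0.36
√T = √0.25 = 0.5000
φ(d₁) = φ(-0.36) = 0.3739
vega = S·φ(d₁)·√T = 48·0.3739·0.5000 = 8.9736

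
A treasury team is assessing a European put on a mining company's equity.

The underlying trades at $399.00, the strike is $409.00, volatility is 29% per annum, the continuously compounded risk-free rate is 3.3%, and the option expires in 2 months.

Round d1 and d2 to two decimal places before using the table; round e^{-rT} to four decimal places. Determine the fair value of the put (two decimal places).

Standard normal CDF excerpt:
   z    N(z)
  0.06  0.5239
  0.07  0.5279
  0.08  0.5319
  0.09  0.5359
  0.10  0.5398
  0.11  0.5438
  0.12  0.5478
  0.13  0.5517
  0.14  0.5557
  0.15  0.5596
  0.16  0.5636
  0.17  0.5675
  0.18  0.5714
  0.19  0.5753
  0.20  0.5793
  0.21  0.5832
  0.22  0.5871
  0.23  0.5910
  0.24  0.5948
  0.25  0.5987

$23.42

σ√T = 0.29·√0.1667 = 0.1184
d₁ = [ln(399/409) + (0.033 + 0.29²/2)·0.1667] / 0.1184 = [-0.0248 + 0.0125] / 0.1184 = -0.1034 → -0.10
d₂ = d₁ − σ√T = -0.1034 − 0.1184 = -0.2218 → -0.22
e^(−rT) = e^(−0.033·0.1667) = 0.9945
N(−d₂) = N(0.22) = 0.5871;  N(−d₁) = N(0.10) = 0.5398
P = 409·0.9945·0.5871 − 399·0.5398 = 238.8032 − 215.3802 = 23.4230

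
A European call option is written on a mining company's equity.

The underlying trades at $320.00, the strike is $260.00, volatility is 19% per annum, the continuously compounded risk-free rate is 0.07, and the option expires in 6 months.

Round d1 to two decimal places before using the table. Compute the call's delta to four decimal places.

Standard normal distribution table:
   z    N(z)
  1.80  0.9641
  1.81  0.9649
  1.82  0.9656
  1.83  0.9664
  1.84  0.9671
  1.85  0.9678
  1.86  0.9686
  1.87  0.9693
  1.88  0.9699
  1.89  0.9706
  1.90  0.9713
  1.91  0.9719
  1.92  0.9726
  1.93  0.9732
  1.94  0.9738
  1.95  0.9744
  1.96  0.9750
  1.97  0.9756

T = 0.5;  σ√T = 0.1344
d₁ = [ln(320/260) + (0.07 + ½·0.19²)·0.5] / (σ√T) = (0.2076 + 0.0440) / 0.1344 = 1.8732 ≈ 1.87
N(d₁) = N(1.87) = 0.9693
Δ_call = N(d₁) = 0.9693

0.9693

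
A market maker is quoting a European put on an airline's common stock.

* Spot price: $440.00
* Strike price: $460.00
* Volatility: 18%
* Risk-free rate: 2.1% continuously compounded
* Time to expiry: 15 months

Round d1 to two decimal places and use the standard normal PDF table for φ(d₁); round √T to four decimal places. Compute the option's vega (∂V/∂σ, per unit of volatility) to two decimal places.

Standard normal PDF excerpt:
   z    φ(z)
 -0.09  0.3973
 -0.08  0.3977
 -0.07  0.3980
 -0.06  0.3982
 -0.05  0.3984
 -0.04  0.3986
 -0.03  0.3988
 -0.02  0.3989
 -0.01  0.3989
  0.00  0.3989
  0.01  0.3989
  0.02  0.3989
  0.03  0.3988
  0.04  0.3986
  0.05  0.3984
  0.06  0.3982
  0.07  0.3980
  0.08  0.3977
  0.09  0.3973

σ√T = 0.18 × 1.1180 = 0.2012
d₁ = [ln(440/460) + (0.021 + 0.18²/2)·1.25] / 0.2012 = [-0.0445 + 0.0465] / 0.2012 = 0.0102 → 0.01
√T = √1.25 = 1.1180
φ(d₁) = φ(0.01) = 0.3989
vega = S·φ(d₁)·√T = 440·0.3989·1.1180 = 196.2269
(The call has the same vega.)

196.23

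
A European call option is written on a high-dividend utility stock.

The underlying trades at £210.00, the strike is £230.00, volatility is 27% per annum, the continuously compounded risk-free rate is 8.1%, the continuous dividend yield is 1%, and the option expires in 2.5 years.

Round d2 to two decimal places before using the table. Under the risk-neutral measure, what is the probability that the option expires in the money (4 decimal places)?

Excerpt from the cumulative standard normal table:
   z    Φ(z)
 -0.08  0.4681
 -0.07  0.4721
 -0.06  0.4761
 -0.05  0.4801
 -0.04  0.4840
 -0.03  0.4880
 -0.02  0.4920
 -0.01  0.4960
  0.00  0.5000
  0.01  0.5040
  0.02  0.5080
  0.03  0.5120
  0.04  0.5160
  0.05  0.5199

0.4960

σ√T = 0.27·√2.5 = 0.4269
d₁ = [ln(210/230) + (0.081 − 0.01 + 0.27²/2)·2.5] / 0.4269 = [-0.0910 + 0.2686] / 0.4269 = 0.4161 ⇒ 0.42
d₂ = d₁ − σ√T = 0.4161 − 0.4269 = -0.0108 ⇒ -0.01
Pr(exercise) under Q = N(d₂) = 0.4960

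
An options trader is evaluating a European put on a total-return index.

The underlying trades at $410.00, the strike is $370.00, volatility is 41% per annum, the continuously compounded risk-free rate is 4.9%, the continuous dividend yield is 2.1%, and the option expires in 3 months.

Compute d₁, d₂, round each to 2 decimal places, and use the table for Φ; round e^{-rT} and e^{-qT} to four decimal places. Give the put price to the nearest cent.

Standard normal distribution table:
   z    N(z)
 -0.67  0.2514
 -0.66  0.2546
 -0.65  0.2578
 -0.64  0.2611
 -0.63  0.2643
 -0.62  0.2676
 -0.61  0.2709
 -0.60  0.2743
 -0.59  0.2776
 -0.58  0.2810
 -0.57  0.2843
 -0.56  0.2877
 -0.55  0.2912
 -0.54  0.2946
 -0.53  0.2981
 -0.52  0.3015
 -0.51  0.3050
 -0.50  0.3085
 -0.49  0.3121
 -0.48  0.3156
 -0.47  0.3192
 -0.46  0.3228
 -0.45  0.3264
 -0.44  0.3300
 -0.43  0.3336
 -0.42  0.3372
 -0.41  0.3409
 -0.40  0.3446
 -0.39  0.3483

T = 0.25;  σ√T = 0.2050
d₁ = [ln(410/370) + (0.049 − 0.021 + 0.41²/2)·0.25] / 0.2050 = [0.1027 + 0.0280] / 0.2050 = 0.6374 → 0.64
d₂ = d₁ − σ√T = 0.6374 − 0.2050 = 0.4324 → 0.43
e^(−qT) = e^(−0.021·0.25) = 0.9948;  e^(−rT) = e^(−0.049·0.25) = 0.9878
P = 370·0.9878·N(-0.43) − 410·0.9948·N(-0.64) = 370·0.9878·0.3336 − 410·0.9948·0.2611 = 121.9261 − 106.4943 = 15.4318

$15.43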